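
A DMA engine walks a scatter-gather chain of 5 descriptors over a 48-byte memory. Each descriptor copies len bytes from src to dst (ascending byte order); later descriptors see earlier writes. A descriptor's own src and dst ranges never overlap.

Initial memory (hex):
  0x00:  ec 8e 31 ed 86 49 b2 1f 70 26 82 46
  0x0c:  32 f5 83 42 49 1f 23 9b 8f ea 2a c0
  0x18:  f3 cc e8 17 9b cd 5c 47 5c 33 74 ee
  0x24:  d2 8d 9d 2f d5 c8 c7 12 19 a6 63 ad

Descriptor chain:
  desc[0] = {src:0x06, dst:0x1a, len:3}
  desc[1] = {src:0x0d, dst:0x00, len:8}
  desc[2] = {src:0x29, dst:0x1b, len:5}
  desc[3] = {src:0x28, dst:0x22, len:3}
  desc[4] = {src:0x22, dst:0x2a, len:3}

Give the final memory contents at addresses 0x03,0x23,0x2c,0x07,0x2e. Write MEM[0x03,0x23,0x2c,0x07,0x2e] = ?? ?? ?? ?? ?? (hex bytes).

MEM[0x03,0x23,0x2c,0x07,0x2e] = 49 c8 c7 8f 63

[0] 0x06->0x1a len=3 : b2 1f 70
[1] 0x0d->0x00 len=8 : f5 83 42 49 1f 23 9b 8f
[2] 0x29->0x1b len=5 : c8 c7 12 19 a6
[3] 0x28->0x22 len=3 : d5 c8 c7
[4] 0x22->0x2a len=3 : d5 c8 c7
query mem[0x03]=0x49, mem[0x23]=0xc8, mem[0x2c]=0xc7, mem[0x07]=0x8f, mem[0x2e]=0x63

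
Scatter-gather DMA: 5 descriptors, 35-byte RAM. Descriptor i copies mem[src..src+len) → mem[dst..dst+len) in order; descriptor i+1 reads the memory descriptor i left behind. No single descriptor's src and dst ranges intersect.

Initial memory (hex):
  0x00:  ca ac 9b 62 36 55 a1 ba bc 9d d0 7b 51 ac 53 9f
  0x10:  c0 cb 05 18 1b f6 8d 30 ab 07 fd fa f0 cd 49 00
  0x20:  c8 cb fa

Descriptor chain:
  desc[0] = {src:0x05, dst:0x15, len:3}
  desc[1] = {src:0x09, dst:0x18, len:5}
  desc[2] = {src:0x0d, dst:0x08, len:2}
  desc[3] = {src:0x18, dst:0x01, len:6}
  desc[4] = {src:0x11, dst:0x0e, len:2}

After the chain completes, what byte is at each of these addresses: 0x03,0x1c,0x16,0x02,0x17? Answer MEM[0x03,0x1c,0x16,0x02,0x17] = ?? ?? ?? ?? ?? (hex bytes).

MEM[0x03,0x1c,0x16,0x02,0x17] = 7b ac a1 d0 ba

  after D0: wrote 3B at 0x15 = 55a1ba
  after D1: wrote 5B at 0x18 = 9dd07b51ac
  after D2: wrote 2B at 0x08 = ac53
  after D3: wrote 6B at 0x01 = 9dd07b51accd
  after D4: wrote 2B at 0x0e = cb05
query mem[0x03]=0x7b, mem[0x1c]=0xac, mem[0x16]=0xa1, mem[0x02]=0xd0, mem[0x17]=0xba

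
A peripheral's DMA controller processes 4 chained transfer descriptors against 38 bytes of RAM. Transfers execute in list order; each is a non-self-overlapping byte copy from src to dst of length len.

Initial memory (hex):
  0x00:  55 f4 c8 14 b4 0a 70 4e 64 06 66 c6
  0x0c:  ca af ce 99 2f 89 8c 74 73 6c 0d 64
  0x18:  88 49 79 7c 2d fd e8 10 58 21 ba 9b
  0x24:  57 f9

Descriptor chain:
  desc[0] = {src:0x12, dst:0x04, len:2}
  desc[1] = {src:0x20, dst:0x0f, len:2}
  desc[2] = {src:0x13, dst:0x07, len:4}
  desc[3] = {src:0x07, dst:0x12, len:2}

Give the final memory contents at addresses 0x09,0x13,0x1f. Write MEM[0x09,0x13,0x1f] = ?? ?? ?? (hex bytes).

#0 dst[0x04+2] := {0x8c,0x74}
#1 dst[0x0f+2] := {0x58,0x21}
#2 dst[0x07+4] := {0x74,0x73,0x6c,0x0d}
#3 dst[0x12+2] := {0x74,0x73}
query mem[0x09]=0x6c, mem[0x13]=0x73, mem[0x1f]=0x10

MEM[0x09,0x13,0x1f] = 6c 73 10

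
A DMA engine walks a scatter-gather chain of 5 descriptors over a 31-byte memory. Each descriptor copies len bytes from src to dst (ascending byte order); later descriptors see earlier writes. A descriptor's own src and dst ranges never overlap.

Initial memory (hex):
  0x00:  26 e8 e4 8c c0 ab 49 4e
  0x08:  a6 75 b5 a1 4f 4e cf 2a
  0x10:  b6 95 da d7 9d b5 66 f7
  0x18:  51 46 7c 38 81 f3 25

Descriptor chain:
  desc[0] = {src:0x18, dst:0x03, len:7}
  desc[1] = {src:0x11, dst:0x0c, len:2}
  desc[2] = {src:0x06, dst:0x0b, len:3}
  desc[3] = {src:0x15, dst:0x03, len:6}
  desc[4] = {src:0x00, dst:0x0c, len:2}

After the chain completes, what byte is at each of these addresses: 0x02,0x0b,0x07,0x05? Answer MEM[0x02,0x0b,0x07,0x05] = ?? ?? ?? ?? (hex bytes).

MEM[0x02,0x0b,0x07,0x05] = e4 38 46 f7

[0] 0x18->0x03 len=7 : 51 46 7c 38 81 f3 25
[1] 0x11->0x0c len=2 : 95 da
[2] 0x06->0x0b len=3 : 38 81 f3
[3] 0x15->0x03 len=6 : b5 66 f7 51 46 7c
[4] 0x00->0x0c len=2 : 26 e8
query mem[0x02]=0xe4, mem[0x0b]=0x38, mem[0x07]=0x46, mem[0x05]=0xf7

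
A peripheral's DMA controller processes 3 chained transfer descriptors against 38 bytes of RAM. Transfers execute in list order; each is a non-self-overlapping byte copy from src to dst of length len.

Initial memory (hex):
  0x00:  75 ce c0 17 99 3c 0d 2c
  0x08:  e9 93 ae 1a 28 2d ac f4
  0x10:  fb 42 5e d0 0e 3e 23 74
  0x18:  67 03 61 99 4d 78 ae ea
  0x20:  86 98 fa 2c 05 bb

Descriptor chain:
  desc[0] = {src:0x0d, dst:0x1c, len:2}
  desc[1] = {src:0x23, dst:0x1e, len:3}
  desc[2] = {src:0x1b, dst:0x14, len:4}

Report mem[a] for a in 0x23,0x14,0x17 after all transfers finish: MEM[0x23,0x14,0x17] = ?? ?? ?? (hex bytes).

MEM[0x23,0x14,0x17] = 2c 99 2c

#0 dst[0x1c+2] := {0x2d,0xac}
#1 dst[0x1e+3] := {0x2c,0x05,0xbb}
#2 dst[0x14+4] := {0x99,0x2d,0xac,0x2c}
query mem[0x23]=0x2c, mem[0x14]=0x99, mem[0x17]=0x2c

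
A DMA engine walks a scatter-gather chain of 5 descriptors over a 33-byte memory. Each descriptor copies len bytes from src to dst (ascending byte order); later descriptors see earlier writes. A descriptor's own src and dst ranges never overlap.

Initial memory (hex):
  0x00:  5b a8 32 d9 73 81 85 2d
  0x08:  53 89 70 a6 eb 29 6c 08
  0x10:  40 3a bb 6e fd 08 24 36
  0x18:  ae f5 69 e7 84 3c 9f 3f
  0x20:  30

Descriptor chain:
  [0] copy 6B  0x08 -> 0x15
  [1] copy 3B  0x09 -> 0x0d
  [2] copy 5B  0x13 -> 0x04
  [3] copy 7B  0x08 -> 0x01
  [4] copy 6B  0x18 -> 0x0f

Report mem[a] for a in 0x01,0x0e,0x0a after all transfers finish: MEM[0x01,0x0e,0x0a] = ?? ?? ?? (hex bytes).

MEM[0x01,0x0e,0x0a] = 70 70 70

#0 dst[0x15+6] := {0x53,0x89,0x70,0xa6,0xeb,0x29}
#1 dst[0x0d+3] := {0x89,0x70,0xa6}
#2 dst[0x04+5] := {0x6e,0xfd,0x53,0x89,0x70}
#3 dst[0x01+7] := {0x70,0x89,0x70,0xa6,0xeb,0x89,0x70}
#4 dst[0x0f+6] := {0xa6,0xeb,0x29,0xe7,0x84,0x3c}
query mem[0x01]=0x70, mem[0x0e]=0x70, mem[0x0a]=0x70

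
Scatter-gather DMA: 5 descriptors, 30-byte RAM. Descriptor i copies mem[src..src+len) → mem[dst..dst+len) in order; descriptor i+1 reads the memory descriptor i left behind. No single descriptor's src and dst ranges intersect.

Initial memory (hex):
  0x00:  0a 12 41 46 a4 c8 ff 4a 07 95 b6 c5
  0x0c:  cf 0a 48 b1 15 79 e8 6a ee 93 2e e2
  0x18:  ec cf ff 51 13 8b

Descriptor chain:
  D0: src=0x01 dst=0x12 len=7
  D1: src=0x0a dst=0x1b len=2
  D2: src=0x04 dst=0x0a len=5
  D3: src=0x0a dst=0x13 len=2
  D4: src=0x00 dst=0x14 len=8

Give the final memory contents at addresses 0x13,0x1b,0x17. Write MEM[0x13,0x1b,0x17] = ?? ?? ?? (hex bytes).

  after D0: wrote 7B at 0x12 = 124146a4c8ff4a
  after D1: wrote 2B at 0x1b = b6c5
  after D2: wrote 5B at 0x0a = a4c8ff4a07
  after D3: wrote 2B at 0x13 = a4c8
  after D4: wrote 8B at 0x14 = 0a124146a4c8ff4a
query mem[0x13]=0xa4, mem[0x1b]=0x4a, mem[0x17]=0x46

MEM[0x13,0x1b,0x17] = a4 4a 46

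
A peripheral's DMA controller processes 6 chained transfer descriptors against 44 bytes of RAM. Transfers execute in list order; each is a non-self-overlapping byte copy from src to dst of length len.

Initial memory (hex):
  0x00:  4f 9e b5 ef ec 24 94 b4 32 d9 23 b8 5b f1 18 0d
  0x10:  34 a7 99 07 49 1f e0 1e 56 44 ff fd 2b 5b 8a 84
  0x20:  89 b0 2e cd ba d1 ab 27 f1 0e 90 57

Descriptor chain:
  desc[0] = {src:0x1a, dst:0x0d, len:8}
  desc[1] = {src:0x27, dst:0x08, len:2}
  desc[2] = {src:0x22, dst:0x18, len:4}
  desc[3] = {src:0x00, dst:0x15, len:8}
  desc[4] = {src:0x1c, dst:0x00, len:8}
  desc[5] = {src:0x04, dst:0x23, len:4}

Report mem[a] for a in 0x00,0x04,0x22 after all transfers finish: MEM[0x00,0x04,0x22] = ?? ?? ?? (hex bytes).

  after D0: wrote 8B at 0x0d = fffd2b5b8a8489b0
  after D1: wrote 2B at 0x08 = 27f1
  after D2: wrote 4B at 0x18 = 2ecdbad1
  after D3: wrote 8B at 0x15 = 4f9eb5efec2494b4
  after D4: wrote 8B at 0x00 = b45b8a8489b02ecd
  after D5: wrote 4B at 0x23 = 89b02ecd
query mem[0x00]=0xb4, mem[0x04]=0x89, mem[0x22]=0x2e

MEM[0x00,0x04,0x22] = b4 89 2e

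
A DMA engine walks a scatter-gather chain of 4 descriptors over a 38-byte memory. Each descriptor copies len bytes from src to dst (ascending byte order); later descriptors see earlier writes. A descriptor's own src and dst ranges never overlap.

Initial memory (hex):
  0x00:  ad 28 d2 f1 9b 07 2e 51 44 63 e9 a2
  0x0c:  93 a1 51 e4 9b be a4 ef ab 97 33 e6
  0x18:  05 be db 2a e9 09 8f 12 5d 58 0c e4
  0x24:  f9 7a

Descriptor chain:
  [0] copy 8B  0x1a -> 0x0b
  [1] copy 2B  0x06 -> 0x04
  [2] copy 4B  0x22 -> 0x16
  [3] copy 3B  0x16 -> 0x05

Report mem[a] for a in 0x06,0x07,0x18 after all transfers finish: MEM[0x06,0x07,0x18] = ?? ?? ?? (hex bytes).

D0: mem[0x0b..0x12] <- [db 2a e9 09 8f 12 5d 58]
D1: mem[0x04..0x05] <- [2e 51]
D2: mem[0x16..0x19] <- [0c e4 f9 7a]
D3: mem[0x05..0x07] <- [0c e4 f9]
query mem[0x06]=0xe4, mem[0x07]=0xf9, mem[0x18]=0xf9

MEM[0x06,0x07,0x18] = e4 f9 f9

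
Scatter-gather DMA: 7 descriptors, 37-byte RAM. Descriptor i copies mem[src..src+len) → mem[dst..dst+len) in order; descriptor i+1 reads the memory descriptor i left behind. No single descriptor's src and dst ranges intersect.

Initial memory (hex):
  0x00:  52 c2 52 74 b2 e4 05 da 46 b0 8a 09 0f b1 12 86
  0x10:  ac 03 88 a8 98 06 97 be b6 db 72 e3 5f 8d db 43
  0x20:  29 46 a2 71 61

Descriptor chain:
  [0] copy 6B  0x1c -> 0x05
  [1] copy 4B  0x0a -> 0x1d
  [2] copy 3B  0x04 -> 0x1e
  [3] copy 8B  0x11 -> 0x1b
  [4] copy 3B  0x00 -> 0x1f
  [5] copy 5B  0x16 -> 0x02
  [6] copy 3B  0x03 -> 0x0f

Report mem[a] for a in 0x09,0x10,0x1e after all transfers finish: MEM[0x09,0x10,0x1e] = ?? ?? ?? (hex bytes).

[0] 0x1c->0x05 len=6 : 5f 8d db 43 29 46
[1] 0x0a->0x1d len=4 : 46 09 0f b1
[2] 0x04->0x1e len=3 : b2 5f 8d
[3] 0x11->0x1b len=8 : 03 88 a8 98 06 97 be b6
[4] 0x00->0x1f len=3 : 52 c2 52
[5] 0x16->0x02 len=5 : 97 be b6 db 72
[6] 0x03->0x0f len=3 : be b6 db
query mem[0x09]=0x29, mem[0x10]=0xb6, mem[0x1e]=0x98

MEM[0x09,0x10,0x1e] = 29 b6 98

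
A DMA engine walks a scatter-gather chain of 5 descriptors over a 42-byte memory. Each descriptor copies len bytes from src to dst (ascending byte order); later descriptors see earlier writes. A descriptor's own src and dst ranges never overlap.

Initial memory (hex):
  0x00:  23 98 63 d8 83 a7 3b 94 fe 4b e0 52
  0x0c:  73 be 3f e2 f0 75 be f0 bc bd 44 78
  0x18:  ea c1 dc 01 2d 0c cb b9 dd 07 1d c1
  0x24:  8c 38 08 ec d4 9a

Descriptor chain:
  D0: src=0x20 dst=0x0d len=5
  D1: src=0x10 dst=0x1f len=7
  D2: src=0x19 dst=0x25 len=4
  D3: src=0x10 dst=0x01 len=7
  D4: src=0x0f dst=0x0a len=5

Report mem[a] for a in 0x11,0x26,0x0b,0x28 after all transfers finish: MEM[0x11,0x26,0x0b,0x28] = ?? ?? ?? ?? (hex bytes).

MEM[0x11,0x26,0x0b,0x28] = 8c dc c1 2d

  after D0: wrote 5B at 0x0d = dd071dc18c
  after D1: wrote 7B at 0x1f = c18cbef0bcbd44
  after D2: wrote 4B at 0x25 = c1dc012d
  after D3: wrote 7B at 0x01 = c18cbef0bcbd44
  after D4: wrote 5B at 0x0a = 1dc18cbef0
query mem[0x11]=0x8c, mem[0x26]=0xdc, mem[0x0b]=0xc1, mem[0x28]=0x2d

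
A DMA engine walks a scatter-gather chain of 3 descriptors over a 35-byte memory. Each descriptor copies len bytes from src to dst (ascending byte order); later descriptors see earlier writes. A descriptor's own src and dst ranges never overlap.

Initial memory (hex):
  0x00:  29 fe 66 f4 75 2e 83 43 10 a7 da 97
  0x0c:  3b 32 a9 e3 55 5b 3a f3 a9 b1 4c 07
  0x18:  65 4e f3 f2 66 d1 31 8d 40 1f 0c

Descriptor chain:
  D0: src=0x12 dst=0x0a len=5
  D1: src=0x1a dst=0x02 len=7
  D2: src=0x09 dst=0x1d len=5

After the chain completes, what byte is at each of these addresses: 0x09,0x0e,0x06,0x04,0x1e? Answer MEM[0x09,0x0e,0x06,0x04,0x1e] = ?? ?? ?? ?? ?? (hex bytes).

MEM[0x09,0x0e,0x06,0x04,0x1e] = a7 4c 31 66 3a

  after D0: wrote 5B at 0x0a = 3af3a9b14c
  after D1: wrote 7B at 0x02 = f3f266d1318d40
  after D2: wrote 5B at 0x1d = a73af3a9b1
query mem[0x09]=0xa7, mem[0x0e]=0x4c, mem[0x06]=0x31, mem[0x04]=0x66, mem[0x1e]=0x3a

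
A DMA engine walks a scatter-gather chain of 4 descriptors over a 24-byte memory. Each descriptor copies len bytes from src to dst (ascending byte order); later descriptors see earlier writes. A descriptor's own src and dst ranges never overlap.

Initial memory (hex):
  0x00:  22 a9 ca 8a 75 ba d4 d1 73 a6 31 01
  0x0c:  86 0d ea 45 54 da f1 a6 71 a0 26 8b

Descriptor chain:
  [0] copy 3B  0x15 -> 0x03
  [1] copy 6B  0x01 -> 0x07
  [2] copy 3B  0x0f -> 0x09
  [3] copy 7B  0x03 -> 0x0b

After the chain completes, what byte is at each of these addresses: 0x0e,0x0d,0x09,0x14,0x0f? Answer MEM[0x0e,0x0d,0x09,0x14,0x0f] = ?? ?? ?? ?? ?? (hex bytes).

MEM[0x0e,0x0d,0x09,0x14,0x0f] = d4 8b 45 71 a9

D0: mem[0x03..0x05] <- [a0 26 8b]
D1: mem[0x07..0x0c] <- [a9 ca a0 26 8b d4]
D2: mem[0x09..0x0b] <- [45 54 da]
D3: mem[0x0b..0x11] <- [a0 26 8b d4 a9 ca 45]
query mem[0x0e]=0xd4, mem[0x0d]=0x8b, mem[0x09]=0x45, mem[0x14]=0x71, mem[0x0f]=0xa9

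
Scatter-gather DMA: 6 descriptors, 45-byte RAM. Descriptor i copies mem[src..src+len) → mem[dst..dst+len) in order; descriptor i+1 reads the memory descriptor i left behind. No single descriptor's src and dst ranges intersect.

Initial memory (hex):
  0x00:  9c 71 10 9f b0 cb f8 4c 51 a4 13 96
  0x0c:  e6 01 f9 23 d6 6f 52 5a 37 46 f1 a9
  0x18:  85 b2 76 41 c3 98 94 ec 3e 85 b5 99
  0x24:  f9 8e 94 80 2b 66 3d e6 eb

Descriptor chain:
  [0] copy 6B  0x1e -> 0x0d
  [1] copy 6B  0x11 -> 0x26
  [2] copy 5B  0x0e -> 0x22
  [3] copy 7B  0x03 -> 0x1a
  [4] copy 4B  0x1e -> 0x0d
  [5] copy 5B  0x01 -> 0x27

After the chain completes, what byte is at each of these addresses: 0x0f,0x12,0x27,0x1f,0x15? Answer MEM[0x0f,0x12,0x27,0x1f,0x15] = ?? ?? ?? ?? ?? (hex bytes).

D0: mem[0x0d..0x12] <- [94 ec 3e 85 b5 99]
D1: mem[0x26..0x2b] <- [b5 99 5a 37 46 f1]
D2: mem[0x22..0x26] <- [ec 3e 85 b5 99]
D3: mem[0x1a..0x20] <- [9f b0 cb f8 4c 51 a4]
D4: mem[0x0d..0x10] <- [4c 51 a4 85]
D5: mem[0x27..0x2b] <- [71 10 9f b0 cb]
query mem[0x0f]=0xa4, mem[0x12]=0x99, mem[0x27]=0x71, mem[0x1f]=0x51, mem[0x15]=0x46

MEM[0x0f,0x12,0x27,0x1f,0x15] = a4 99 71 51 46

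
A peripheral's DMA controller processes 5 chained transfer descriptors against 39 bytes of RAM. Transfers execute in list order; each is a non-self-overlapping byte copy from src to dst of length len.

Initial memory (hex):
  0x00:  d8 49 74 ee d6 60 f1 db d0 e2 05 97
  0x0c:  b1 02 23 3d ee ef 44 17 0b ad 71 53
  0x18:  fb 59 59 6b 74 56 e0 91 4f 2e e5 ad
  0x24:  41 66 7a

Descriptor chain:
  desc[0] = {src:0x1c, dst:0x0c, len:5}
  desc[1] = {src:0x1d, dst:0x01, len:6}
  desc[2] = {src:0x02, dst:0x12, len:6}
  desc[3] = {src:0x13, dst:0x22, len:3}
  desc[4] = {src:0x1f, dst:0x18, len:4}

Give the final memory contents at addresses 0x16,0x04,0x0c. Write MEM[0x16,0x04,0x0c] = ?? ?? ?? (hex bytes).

MEM[0x16,0x04,0x0c] = e5 4f 74

#0 dst[0x0c+5] := {0x74,0x56,0xe0,0x91,0x4f}
#1 dst[0x01+6] := {0x56,0xe0,0x91,0x4f,0x2e,0xe5}
#2 dst[0x12+6] := {0xe0,0x91,0x4f,0x2e,0xe5,0xdb}
#3 dst[0x22+3] := {0x91,0x4f,0x2e}
#4 dst[0x18+4] := {0x91,0x4f,0x2e,0x91}
query mem[0x16]=0xe5, mem[0x04]=0x4f, mem[0x0c]=0x74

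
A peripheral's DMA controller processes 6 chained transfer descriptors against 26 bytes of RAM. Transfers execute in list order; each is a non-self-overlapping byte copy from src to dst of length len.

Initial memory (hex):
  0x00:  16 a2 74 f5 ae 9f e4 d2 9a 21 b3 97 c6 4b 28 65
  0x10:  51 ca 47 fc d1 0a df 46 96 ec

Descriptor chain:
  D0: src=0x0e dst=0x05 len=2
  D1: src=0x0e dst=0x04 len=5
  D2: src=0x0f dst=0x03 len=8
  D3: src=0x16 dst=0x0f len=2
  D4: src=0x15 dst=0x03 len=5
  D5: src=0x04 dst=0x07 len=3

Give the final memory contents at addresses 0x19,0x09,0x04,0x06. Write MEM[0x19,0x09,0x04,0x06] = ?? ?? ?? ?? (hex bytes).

MEM[0x19,0x09,0x04,0x06] = ec 96 df 96

#0 dst[0x05+2] := {0x28,0x65}
#1 dst[0x04+5] := {0x28,0x65,0x51,0xca,0x47}
#2 dst[0x03+8] := {0x65,0x51,0xca,0x47,0xfc,0xd1,0x0a,0xdf}
#3 dst[0x0f+2] := {0xdf,0x46}
#4 dst[0x03+5] := {0x0a,0xdf,0x46,0x96,0xec}
#5 dst[0x07+3] := {0xdf,0x46,0x96}
query mem[0x19]=0xec, mem[0x09]=0x96, mem[0x04]=0xdf, mem[0x06]=0x96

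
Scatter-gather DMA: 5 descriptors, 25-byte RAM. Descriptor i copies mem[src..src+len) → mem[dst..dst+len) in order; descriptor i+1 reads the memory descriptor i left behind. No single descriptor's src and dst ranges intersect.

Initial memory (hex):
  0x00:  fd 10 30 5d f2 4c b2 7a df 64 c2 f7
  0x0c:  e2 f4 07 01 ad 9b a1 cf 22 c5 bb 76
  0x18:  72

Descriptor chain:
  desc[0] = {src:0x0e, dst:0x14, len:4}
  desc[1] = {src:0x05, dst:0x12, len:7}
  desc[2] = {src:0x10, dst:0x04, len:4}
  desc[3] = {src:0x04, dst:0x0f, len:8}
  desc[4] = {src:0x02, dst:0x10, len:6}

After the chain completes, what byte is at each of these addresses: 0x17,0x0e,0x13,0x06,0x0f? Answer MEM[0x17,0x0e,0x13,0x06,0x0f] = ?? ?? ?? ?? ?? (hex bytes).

  after D0: wrote 4B at 0x14 = 0701ad9b
  after D1: wrote 7B at 0x12 = 4cb27adf64c2f7
  after D2: wrote 4B at 0x04 = ad9b4cb2
  after D3: wrote 8B at 0x0f = ad9b4cb2df64c2f7
  after D4: wrote 6B at 0x10 = 305dad9b4cb2
query mem[0x17]=0xc2, mem[0x0e]=0x07, mem[0x13]=0x9b, mem[0x06]=0x4c, mem[0x0f]=0xad

MEM[0x17,0x0e,0x13,0x06,0x0f] = c2 07 9b 4c ad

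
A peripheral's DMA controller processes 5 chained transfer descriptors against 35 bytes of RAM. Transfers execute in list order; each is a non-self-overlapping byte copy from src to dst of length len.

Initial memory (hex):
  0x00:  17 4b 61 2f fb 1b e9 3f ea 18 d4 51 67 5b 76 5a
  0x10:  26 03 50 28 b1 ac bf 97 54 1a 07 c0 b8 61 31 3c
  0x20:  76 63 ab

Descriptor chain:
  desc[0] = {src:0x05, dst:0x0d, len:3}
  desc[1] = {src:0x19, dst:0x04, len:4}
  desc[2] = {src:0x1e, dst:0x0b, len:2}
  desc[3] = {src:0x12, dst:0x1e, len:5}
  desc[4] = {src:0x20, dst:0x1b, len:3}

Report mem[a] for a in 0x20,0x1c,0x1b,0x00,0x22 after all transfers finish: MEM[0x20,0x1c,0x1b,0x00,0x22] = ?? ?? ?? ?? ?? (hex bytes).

D0: mem[0x0d..0x0f] <- [1b e9 3f]
D1: mem[0x04..0x07] <- [1a 07 c0 b8]
D2: mem[0x0b..0x0c] <- [31 3c]
D3: mem[0x1e..0x22] <- [50 28 b1 ac bf]
D4: mem[0x1b..0x1d] <- [b1 ac bf]
query mem[0x20]=0xb1, mem[0x1c]=0xac, mem[0x1b]=0xb1, mem[0x00]=0x17, mem[0x22]=0xbf

MEM[0x20,0x1c,0x1b,0x00,0x22] = b1 ac b1 17 bf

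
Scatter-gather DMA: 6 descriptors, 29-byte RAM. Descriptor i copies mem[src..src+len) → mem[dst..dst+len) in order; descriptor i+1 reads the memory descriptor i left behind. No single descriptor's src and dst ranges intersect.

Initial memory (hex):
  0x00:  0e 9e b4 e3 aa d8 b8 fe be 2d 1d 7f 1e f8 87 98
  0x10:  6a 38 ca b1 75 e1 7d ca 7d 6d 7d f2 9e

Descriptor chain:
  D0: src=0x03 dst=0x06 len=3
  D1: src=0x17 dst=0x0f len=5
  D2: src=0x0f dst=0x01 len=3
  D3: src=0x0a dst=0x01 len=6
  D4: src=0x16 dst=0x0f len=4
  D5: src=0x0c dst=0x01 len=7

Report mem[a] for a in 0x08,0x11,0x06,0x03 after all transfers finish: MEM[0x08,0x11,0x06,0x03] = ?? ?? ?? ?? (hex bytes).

MEM[0x08,0x11,0x06,0x03] = d8 7d 7d 87

  after D0: wrote 3B at 0x06 = e3aad8
  after D1: wrote 5B at 0x0f = ca7d6d7df2
  after D2: wrote 3B at 0x01 = ca7d6d
  after D3: wrote 6B at 0x01 = 1d7f1ef887ca
  after D4: wrote 4B at 0x0f = 7dca7d6d
  after D5: wrote 7B at 0x01 = 1ef8877dca7d6d
query mem[0x08]=0xd8, mem[0x11]=0x7d, mem[0x06]=0x7d, mem[0x03]=0x87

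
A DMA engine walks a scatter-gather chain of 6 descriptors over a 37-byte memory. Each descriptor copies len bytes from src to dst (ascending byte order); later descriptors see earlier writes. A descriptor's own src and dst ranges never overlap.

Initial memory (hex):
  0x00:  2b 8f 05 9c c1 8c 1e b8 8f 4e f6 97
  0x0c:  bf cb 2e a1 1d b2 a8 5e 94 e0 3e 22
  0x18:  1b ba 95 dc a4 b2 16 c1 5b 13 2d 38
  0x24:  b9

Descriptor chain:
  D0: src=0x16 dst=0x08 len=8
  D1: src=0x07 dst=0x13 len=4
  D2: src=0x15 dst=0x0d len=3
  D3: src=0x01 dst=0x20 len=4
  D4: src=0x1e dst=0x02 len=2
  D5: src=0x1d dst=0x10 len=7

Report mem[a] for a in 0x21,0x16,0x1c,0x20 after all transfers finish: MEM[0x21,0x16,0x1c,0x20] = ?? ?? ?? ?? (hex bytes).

MEM[0x21,0x16,0x1c,0x20] = 05 c1 a4 8f

#0 dst[0x08+8] := {0x3e,0x22,0x1b,0xba,0x95,0xdc,0xa4,0xb2}
#1 dst[0x13+4] := {0xb8,0x3e,0x22,0x1b}
#2 dst[0x0d+3] := {0x22,0x1b,0x22}
#3 dst[0x20+4] := {0x8f,0x05,0x9c,0xc1}
#4 dst[0x02+2] := {0x16,0xc1}
#5 dst[0x10+7] := {0xb2,0x16,0xc1,0x8f,0x05,0x9c,0xc1}
query mem[0x21]=0x05, mem[0x16]=0xc1, mem[0x1c]=0xa4, mem[0x20]=0x8f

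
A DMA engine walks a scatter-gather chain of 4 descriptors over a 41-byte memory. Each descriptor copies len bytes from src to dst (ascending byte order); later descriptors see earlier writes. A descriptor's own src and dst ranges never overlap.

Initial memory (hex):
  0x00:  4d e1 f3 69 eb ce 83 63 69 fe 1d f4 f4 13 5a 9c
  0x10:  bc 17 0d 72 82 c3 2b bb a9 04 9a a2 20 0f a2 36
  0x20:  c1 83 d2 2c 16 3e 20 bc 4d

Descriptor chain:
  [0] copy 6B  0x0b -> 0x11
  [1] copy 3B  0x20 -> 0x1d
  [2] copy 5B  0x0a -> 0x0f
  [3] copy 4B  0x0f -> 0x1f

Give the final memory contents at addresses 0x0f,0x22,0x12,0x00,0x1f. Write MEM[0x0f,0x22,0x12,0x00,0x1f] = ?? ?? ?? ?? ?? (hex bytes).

MEM[0x0f,0x22,0x12,0x00,0x1f] = 1d 13 13 4d 1d

[0] 0x0b->0x11 len=6 : f4 f4 13 5a 9c bc
[1] 0x20->0x1d len=3 : c1 83 d2
[2] 0x0a->0x0f len=5 : 1d f4 f4 13 5a
[3] 0x0f->0x1f len=4 : 1d f4 f4 13
query mem[0x0f]=0x1d, mem[0x22]=0x13, mem[0x12]=0x13, mem[0x00]=0x4d, mem[0x1f]=0x1d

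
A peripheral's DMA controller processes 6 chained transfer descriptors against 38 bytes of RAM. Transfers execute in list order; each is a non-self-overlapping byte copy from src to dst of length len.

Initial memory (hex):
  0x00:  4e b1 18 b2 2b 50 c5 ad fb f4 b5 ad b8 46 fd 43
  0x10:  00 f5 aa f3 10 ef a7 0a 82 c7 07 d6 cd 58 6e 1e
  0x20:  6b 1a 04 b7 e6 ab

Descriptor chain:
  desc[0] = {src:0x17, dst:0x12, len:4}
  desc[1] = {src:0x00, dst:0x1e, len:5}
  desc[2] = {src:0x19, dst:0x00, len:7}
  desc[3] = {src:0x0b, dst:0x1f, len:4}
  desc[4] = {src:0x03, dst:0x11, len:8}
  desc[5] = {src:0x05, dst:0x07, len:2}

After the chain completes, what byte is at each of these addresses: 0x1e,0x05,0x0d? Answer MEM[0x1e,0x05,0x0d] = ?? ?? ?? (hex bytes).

MEM[0x1e,0x05,0x0d] = 4e 4e 46

  after D0: wrote 4B at 0x12 = 0a82c707
  after D1: wrote 5B at 0x1e = 4eb118b22b
  after D2: wrote 7B at 0x00 = c707d6cd584eb1
  after D3: wrote 4B at 0x1f = adb846fd
  after D4: wrote 8B at 0x11 = cd584eb1adfbf4b5
  after D5: wrote 2B at 0x07 = 4eb1
query mem[0x1e]=0x4e, mem[0x05]=0x4e, mem[0x0d]=0x46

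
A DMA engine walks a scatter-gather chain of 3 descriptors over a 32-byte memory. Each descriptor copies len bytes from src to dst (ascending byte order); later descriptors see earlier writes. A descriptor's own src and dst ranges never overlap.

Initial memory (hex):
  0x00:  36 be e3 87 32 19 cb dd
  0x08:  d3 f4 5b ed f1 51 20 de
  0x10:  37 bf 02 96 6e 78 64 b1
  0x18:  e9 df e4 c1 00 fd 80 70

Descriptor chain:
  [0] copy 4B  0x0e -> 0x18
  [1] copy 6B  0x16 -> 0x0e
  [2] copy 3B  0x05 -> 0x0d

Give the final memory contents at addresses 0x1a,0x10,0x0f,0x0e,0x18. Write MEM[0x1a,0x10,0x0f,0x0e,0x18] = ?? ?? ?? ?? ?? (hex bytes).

D0: mem[0x18..0x1b] <- [20 de 37 bf]
D1: mem[0x0e..0x13] <- [64 b1 20 de 37 bf]
D2: mem[0x0d..0x0f] <- [19 cb dd]
query mem[0x1a]=0x37, mem[0x10]=0x20, mem[0x0f]=0xdd, mem[0x0e]=0xcb, mem[0x18]=0x20

MEM[0x1a,0x10,0x0f,0x0e,0x18] = 37 20 dd cb 20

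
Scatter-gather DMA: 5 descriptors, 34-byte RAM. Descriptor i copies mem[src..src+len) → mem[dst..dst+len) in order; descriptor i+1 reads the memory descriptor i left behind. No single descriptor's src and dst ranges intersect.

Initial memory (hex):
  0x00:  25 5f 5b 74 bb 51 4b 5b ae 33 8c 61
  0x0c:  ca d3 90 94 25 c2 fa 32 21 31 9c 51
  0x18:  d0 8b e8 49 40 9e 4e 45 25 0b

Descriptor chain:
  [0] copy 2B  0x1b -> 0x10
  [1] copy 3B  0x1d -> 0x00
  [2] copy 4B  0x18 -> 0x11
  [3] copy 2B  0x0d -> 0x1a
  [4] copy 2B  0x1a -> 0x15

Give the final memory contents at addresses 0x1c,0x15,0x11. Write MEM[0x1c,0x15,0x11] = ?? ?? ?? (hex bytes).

[0] 0x1b->0x10 len=2 : 49 40
[1] 0x1d->0x00 len=3 : 9e 4e 45
[2] 0x18->0x11 len=4 : d0 8b e8 49
[3] 0x0d->0x1a len=2 : d3 90
[4] 0x1a->0x15 len=2 : d3 90
query mem[0x1c]=0x40, mem[0x15]=0xd3, mem[0x11]=0xd0

MEM[0x1c,0x15,0x11] = 40 d3 d0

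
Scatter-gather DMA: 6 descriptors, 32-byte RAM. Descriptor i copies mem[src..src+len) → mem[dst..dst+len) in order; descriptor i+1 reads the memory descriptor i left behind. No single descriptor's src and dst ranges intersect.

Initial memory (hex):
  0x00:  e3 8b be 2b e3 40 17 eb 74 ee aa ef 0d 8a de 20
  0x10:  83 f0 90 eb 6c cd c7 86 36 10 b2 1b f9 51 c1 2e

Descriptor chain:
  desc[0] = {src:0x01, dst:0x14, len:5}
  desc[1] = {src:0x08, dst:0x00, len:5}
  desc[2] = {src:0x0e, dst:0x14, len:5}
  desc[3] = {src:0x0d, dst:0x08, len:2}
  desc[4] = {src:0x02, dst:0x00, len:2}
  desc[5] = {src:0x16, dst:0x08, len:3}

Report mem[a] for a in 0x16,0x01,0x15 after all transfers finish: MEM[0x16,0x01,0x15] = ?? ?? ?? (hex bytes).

MEM[0x16,0x01,0x15] = 83 ef 20

  after D0: wrote 5B at 0x14 = 8bbe2be340
  after D1: wrote 5B at 0x00 = 74eeaaef0d
  after D2: wrote 5B at 0x14 = de2083f090
  after D3: wrote 2B at 0x08 = 8ade
  after D4: wrote 2B at 0x00 = aaef
  after D5: wrote 3B at 0x08 = 83f090
query mem[0x16]=0x83, mem[0x01]=0xef, mem[0x15]=0x20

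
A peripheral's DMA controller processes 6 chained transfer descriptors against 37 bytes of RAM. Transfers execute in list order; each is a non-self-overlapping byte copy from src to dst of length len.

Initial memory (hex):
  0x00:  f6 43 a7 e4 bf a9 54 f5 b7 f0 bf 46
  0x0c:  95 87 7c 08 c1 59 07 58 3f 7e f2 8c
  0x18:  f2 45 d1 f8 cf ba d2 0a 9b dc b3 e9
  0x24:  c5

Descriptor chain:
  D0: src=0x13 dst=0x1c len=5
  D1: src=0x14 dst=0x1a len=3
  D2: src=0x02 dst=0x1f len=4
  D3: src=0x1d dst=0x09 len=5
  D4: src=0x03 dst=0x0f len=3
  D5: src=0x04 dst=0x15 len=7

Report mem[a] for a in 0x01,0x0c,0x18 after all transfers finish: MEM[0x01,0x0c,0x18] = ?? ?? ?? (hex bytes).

D0: mem[0x1c..0x20] <- [58 3f 7e f2 8c]
D1: mem[0x1a..0x1c] <- [3f 7e f2]
D2: mem[0x1f..0x22] <- [a7 e4 bf a9]
D3: mem[0x09..0x0d] <- [3f 7e a7 e4 bf]
D4: mem[0x0f..0x11] <- [e4 bf a9]
D5: mem[0x15..0x1b] <- [bf a9 54 f5 b7 3f 7e]
query mem[0x01]=0x43, mem[0x0c]=0xe4, mem[0x18]=0xf5

MEM[0x01,0x0c,0x18] = 43 e4 f5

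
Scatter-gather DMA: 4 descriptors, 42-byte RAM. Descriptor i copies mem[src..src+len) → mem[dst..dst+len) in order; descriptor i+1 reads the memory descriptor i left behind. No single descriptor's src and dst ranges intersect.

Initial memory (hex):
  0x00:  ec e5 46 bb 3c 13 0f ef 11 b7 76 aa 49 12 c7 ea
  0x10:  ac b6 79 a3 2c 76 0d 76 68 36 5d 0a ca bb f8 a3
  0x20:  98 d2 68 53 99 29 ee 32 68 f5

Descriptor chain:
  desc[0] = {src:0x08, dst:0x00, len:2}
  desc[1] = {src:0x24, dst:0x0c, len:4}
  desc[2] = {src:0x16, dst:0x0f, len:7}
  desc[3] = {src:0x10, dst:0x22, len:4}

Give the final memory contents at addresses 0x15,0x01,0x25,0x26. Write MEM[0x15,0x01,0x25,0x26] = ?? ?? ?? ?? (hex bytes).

#0 dst[0x00+2] := {0x11,0xb7}
#1 dst[0x0c+4] := {0x99,0x29,0xee,0x32}
#2 dst[0x0f+7] := {0x0d,0x76,0x68,0x36,0x5d,0x0a,0xca}
#3 dst[0x22+4] := {0x76,0x68,0x36,0x5d}
query mem[0x15]=0xca, mem[0x01]=0xb7, mem[0x25]=0x5d, mem[0x26]=0xee

MEM[0x15,0x01,0x25,0x26] = ca b7 5d ee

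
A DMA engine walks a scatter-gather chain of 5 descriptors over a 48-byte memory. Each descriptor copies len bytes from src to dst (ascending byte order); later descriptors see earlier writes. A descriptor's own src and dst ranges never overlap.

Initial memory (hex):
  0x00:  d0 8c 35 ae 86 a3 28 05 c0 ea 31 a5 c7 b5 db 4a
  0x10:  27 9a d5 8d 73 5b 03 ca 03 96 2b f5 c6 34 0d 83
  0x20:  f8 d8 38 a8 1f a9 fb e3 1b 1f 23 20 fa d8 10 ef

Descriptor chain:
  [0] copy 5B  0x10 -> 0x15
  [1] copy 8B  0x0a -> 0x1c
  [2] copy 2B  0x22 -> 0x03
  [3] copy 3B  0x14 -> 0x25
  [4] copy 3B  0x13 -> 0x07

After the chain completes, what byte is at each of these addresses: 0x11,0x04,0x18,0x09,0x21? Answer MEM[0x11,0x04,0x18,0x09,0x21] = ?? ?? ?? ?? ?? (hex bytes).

MEM[0x11,0x04,0x18,0x09,0x21] = 9a 9a 8d 27 4a

[0] 0x10->0x15 len=5 : 27 9a d5 8d 73
[1] 0x0a->0x1c len=8 : 31 a5 c7 b5 db 4a 27 9a
[2] 0x22->0x03 len=2 : 27 9a
[3] 0x14->0x25 len=3 : 73 27 9a
[4] 0x13->0x07 len=3 : 8d 73 27
query mem[0x11]=0x9a, mem[0x04]=0x9a, mem[0x18]=0x8d, mem[0x09]=0x27, mem[0x21]=0x4a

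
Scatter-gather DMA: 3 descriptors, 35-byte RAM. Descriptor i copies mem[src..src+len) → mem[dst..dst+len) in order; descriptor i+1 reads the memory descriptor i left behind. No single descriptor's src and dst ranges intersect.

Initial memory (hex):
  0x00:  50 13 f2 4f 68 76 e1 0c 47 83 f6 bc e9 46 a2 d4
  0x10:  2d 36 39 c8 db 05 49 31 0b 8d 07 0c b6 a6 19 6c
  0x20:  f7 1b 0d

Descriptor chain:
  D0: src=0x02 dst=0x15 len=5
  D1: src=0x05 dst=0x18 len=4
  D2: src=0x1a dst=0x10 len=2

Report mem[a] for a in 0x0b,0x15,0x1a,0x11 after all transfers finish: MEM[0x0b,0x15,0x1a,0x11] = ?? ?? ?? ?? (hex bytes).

MEM[0x0b,0x15,0x1a,0x11] = bc f2 0c 47

#0 dst[0x15+5] := {0xf2,0x4f,0x68,0x76,0xe1}
#1 dst[0x18+4] := {0x76,0xe1,0x0c,0x47}
#2 dst[0x10+2] := {0x0c,0x47}
query mem[0x0b]=0xbc, mem[0x15]=0xf2, mem[0x1a]=0x0c, mem[0x11]=0x47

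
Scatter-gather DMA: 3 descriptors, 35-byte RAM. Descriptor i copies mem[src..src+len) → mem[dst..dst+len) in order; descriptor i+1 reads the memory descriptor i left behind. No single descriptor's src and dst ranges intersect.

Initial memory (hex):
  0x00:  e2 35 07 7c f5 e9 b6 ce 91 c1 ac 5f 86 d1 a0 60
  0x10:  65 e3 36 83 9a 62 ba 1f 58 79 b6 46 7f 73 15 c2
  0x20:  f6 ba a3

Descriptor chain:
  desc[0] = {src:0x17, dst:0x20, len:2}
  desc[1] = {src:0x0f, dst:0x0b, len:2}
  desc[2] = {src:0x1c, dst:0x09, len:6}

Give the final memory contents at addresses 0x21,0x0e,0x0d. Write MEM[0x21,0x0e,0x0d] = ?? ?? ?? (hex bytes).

#0 dst[0x20+2] := {0x1f,0x58}
#1 dst[0x0b+2] := {0x60,0x65}
#2 dst[0x09+6] := {0x7f,0x73,0x15,0xc2,0x1f,0x58}
query mem[0x21]=0x58, mem[0x0e]=0x58, mem[0x0d]=0x1f

MEM[0x21,0x0e,0x0d] = 58 58 1f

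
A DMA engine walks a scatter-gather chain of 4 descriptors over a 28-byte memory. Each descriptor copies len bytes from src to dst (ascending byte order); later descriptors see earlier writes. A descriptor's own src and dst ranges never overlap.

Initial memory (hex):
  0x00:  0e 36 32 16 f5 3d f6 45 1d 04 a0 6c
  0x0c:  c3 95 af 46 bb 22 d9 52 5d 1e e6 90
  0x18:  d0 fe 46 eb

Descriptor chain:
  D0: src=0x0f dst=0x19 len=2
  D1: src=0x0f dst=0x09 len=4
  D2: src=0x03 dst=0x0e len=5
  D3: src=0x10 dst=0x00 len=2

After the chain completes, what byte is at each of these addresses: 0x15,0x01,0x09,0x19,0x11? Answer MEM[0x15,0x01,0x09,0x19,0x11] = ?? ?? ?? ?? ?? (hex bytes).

[0] 0x0f->0x19 len=2 : 46 bb
[1] 0x0f->0x09 len=4 : 46 bb 22 d9
[2] 0x03->0x0e len=5 : 16 f5 3d f6 45
[3] 0x10->0x00 len=2 : 3d f6
query mem[0x15]=0x1e, mem[0x01]=0xf6, mem[0x09]=0x46, mem[0x19]=0x46, mem[0x11]=0xf6

MEM[0x15,0x01,0x09,0x19,0x11] = 1e f6 46 46 f6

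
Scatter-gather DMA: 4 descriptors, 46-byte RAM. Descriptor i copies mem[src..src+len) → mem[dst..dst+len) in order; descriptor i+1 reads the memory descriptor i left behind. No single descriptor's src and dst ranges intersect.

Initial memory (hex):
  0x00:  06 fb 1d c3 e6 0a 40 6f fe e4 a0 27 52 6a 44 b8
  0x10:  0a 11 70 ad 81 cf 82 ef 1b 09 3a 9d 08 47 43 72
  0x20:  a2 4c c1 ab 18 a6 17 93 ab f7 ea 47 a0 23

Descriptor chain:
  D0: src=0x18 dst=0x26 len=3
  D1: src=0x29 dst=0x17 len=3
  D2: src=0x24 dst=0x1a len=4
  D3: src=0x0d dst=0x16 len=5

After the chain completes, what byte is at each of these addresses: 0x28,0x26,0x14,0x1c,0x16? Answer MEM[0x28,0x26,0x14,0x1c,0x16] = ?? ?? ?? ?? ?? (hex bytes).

#0 dst[0x26+3] := {0x1b,0x09,0x3a}
#1 dst[0x17+3] := {0xf7,0xea,0x47}
#2 dst[0x1a+4] := {0x18,0xa6,0x1b,0x09}
#3 dst[0x16+5] := {0x6a,0x44,0xb8,0x0a,0x11}
query mem[0x28]=0x3a, mem[0x26]=0x1b, mem[0x14]=0x81, mem[0x1c]=0x1b, mem[0x16]=0x6a

MEM[0x28,0x26,0x14,0x1c,0x16] = 3a 1b 81 1b 6a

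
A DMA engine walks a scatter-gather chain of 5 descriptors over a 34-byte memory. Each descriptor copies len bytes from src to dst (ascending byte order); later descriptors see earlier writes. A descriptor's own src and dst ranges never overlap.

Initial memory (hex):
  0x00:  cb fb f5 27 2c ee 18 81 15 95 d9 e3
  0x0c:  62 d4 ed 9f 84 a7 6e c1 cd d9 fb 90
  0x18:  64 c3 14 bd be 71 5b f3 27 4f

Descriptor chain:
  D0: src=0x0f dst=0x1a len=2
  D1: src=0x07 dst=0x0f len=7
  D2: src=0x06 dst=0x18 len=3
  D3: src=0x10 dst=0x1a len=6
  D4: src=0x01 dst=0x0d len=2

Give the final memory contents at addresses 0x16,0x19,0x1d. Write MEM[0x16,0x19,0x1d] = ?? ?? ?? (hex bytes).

  after D0: wrote 2B at 0x1a = 9f84
  after D1: wrote 7B at 0x0f = 811595d9e362d4
  after D2: wrote 3B at 0x18 = 188115
  after D3: wrote 6B at 0x1a = 1595d9e362d4
  after D4: wrote 2B at 0x0d = fbf5
query mem[0x16]=0xfb, mem[0x19]=0x81, mem[0x1d]=0xe3

MEM[0x16,0x19,0x1d] = fb 81 e3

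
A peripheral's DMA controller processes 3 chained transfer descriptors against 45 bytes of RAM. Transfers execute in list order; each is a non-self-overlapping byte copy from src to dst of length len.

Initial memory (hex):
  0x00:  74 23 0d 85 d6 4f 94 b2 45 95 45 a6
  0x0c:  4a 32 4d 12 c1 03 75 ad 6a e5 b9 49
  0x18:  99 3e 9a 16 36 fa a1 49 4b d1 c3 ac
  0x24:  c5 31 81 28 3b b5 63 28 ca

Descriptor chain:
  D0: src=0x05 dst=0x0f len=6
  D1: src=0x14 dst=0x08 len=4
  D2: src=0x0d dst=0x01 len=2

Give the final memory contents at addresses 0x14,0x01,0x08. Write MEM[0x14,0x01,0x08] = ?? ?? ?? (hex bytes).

MEM[0x14,0x01,0x08] = 45 32 45

  after D0: wrote 6B at 0x0f = 4f94b2459545
  after D1: wrote 4B at 0x08 = 45e5b949
  after D2: wrote 2B at 0x01 = 324d
query mem[0x14]=0x45, mem[0x01]=0x32, mem[0x08]=0x45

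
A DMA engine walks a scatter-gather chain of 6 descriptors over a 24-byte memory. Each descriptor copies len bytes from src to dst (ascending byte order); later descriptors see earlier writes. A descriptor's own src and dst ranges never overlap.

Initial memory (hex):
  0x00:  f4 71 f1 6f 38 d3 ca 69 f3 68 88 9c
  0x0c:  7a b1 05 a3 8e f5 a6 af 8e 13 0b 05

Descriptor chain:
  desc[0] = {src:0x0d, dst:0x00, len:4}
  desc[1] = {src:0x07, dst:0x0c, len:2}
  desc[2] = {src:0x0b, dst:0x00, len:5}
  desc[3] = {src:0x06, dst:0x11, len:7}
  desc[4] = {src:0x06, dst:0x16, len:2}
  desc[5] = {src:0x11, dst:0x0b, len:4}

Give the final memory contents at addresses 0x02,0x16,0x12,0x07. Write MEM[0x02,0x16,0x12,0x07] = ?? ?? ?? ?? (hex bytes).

MEM[0x02,0x16,0x12,0x07] = f3 ca 69 69

  after D0: wrote 4B at 0x00 = b105a38e
  after D1: wrote 2B at 0x0c = 69f3
  after D2: wrote 5B at 0x00 = 9c69f305a3
  after D3: wrote 7B at 0x11 = ca69f368889c69
  after D4: wrote 2B at 0x16 = ca69
  after D5: wrote 4B at 0x0b = ca69f368
query mem[0x02]=0xf3, mem[0x16]=0xca, mem[0x12]=0x69, mem[0x07]=0x69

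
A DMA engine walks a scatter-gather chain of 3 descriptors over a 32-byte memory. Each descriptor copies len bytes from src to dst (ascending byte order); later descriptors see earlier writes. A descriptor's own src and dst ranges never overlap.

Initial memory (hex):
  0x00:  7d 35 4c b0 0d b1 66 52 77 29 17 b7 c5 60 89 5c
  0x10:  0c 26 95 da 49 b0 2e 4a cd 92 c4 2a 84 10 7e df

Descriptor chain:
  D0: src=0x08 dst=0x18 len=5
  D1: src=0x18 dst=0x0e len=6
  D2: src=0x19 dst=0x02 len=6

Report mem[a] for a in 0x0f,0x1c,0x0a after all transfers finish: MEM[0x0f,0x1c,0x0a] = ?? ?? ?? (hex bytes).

  after D0: wrote 5B at 0x18 = 772917b7c5
  after D1: wrote 6B at 0x0e = 772917b7c510
  after D2: wrote 6B at 0x02 = 2917b7c5107e
query mem[0x0f]=0x29, mem[0x1c]=0xc5, mem[0x0a]=0x17

MEM[0x0f,0x1c,0x0a] = 29 c5 17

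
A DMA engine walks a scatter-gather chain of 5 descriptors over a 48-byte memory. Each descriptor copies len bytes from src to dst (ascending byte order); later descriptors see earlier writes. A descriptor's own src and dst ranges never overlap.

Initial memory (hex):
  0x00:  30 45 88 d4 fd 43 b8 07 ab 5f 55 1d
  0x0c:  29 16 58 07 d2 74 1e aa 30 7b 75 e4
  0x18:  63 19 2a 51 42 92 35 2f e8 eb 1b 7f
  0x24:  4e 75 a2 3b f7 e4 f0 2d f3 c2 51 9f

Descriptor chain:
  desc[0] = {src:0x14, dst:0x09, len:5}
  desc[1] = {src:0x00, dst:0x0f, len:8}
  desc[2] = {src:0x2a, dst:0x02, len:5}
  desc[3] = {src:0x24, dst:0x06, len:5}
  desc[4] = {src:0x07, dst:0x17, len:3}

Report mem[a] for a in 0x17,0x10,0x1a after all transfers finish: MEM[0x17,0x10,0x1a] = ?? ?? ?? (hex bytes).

D0: mem[0x09..0x0d] <- [30 7b 75 e4 63]
D1: mem[0x0f..0x16] <- [30 45 88 d4 fd 43 b8 07]
D2: mem[0x02..0x06] <- [f0 2d f3 c2 51]
D3: mem[0x06..0x0a] <- [4e 75 a2 3b f7]
D4: mem[0x17..0x19] <- [75 a2 3b]
query mem[0x17]=0x75, mem[0x10]=0x45, mem[0x1a]=0x2a

MEM[0x17,0x10,0x1a] = 75 45 2a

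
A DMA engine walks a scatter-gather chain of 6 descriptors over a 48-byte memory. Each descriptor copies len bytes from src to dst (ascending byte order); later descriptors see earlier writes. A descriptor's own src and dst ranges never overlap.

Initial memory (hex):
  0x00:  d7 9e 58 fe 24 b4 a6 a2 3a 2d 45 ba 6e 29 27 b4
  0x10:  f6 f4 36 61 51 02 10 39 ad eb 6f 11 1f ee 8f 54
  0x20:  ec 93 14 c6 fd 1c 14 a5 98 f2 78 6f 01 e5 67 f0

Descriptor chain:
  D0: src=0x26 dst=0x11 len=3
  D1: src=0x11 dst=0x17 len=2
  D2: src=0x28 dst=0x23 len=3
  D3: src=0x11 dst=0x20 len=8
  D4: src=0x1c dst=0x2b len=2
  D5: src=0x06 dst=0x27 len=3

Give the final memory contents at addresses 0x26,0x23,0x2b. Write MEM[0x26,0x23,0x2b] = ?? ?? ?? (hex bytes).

D0: mem[0x11..0x13] <- [14 a5 98]
D1: mem[0x17..0x18] <- [14 a5]
D2: mem[0x23..0x25] <- [98 f2 78]
D3: mem[0x20..0x27] <- [14 a5 98 51 02 10 14 a5]
D4: mem[0x2b..0x2c] <- [1f ee]
D5: mem[0x27..0x29] <- [a6 a2 3a]
query mem[0x26]=0x14, mem[0x23]=0x51, mem[0x2b]=0x1f

MEM[0x26,0x23,0x2b] = 14 51 1f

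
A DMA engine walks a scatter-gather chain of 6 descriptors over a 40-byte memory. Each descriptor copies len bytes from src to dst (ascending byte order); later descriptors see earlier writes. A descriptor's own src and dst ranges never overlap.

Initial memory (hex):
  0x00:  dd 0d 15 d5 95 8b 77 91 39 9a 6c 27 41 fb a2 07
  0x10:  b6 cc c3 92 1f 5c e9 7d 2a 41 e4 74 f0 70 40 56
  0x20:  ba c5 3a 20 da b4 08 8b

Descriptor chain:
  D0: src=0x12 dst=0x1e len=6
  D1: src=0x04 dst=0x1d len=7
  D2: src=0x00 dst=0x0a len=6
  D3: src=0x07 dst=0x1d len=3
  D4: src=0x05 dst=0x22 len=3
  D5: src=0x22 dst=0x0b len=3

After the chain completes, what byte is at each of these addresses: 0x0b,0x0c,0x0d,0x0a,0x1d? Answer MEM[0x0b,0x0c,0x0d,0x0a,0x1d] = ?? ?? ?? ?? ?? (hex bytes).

  after D0: wrote 6B at 0x1e = c3921f5ce97d
  after D1: wrote 7B at 0x1d = 958b7791399a6c
  after D2: wrote 6B at 0x0a = dd0d15d5958b
  after D3: wrote 3B at 0x1d = 91399a
  after D4: wrote 3B at 0x22 = 8b7791
  after D5: wrote 3B at 0x0b = 8b7791
query mem[0x0b]=0x8b, mem[0x0c]=0x77, mem[0x0d]=0x91, mem[0x0a]=0xdd, mem[0x1d]=0x91

MEM[0x0b,0x0c,0x0d,0x0a,0x1d] = 8b 77 91 dd 91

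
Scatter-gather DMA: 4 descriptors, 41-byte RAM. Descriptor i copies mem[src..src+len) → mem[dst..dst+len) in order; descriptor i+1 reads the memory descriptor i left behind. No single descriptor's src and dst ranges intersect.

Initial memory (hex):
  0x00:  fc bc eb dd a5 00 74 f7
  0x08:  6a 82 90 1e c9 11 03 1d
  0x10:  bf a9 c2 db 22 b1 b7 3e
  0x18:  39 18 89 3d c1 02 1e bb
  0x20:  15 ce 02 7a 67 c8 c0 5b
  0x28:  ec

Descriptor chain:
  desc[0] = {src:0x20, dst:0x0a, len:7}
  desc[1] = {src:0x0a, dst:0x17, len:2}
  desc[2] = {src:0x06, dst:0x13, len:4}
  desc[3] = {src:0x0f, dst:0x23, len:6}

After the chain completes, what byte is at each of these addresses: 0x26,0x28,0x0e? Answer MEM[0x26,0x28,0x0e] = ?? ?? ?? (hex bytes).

MEM[0x26,0x28,0x0e] = c2 f7 67

[0] 0x20->0x0a len=7 : 15 ce 02 7a 67 c8 c0
[1] 0x0a->0x17 len=2 : 15 ce
[2] 0x06->0x13 len=4 : 74 f7 6a 82
[3] 0x0f->0x23 len=6 : c8 c0 a9 c2 74 f7
query mem[0x26]=0xc2, mem[0x28]=0xf7, mem[0x0e]=0x67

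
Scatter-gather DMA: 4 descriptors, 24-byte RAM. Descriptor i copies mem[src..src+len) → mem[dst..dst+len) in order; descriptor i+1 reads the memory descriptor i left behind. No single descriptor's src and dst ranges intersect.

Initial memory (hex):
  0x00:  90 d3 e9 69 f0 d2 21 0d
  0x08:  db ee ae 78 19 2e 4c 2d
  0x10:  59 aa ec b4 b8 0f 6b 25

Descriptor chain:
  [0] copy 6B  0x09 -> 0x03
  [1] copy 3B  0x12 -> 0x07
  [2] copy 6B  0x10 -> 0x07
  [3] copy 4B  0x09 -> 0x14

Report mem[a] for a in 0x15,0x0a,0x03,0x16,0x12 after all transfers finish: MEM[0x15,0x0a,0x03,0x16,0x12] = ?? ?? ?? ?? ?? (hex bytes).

MEM[0x15,0x0a,0x03,0x16,0x12] = b4 b4 ee b8 ec

#0 dst[0x03+6] := {0xee,0xae,0x78,0x19,0x2e,0x4c}
#1 dst[0x07+3] := {0xec,0xb4,0xb8}
#2 dst[0x07+6] := {0x59,0xaa,0xec,0xb4,0xb8,0x0f}
#3 dst[0x14+4] := {0xec,0xb4,0xb8,0x0f}
query mem[0x15]=0xb4, mem[0x0a]=0xb4, mem[0x03]=0xee, mem[0x16]=0xb8, mem[0x12]=0xec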